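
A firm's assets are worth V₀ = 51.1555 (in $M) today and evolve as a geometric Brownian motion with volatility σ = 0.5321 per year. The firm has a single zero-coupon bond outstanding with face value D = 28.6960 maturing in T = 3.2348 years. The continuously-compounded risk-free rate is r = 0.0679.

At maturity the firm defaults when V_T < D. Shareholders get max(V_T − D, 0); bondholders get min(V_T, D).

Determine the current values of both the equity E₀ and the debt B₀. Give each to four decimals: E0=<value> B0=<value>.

d₁ = [ln(V₀/D) + (r + σ²/2)T] / (σ√T)
   = [ln(51.1555/28.6960) + (0.0679 + 0.5·0.5321²)·3.2348] / (0.5321·√3.2348)
   = [0.578112 + 0.677578] / 0.957011 = 1.312096
d₂ = d₁ − σ√T = 1.312096 − 0.957011 = 0.355085
N(d₁) = 0.905256,  N(d₂) = 0.638737,  e^(−rT) = 0.802805
E₀ = V₀·N(d₁) − D·e^(−rT)·N(d₂)
   = 51.1555·0.905256 − 28.6960·0.802805·0.638737 = 31.594051
B₀ = V₀ − E₀ = 51.1555 − 31.594051 = 19.561449

E0=31.5941 B0=19.5614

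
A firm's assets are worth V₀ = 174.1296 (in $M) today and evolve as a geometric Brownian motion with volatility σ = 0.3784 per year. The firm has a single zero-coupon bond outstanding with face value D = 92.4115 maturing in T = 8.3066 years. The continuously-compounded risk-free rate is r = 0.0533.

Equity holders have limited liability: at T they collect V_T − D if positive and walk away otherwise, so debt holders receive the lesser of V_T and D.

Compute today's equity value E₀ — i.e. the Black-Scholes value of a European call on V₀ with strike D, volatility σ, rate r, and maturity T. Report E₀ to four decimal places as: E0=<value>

E0=123.4021

d₁ = [ln(V₀/D) + (r + σ²/2)T] / (σ√T)
   = [ln(174.1296/92.4115) + (0.0533 + 0.5·0.3784²)·8.3066] / (0.3784·√8.3066)
   = [0.633548 + 1.037439] / 1.090593 = 1.532182
d₂ = d₁ − σ√T = 1.532182 − 1.090593 = 0.441589
N(d₁) = 0.937261,  N(d₂) = 0.670607,  e^(−rT) = 0.642273
E₀ = V₀·N(d₁) − D·e^(−rT)·N(d₂)
   = 174.1296·0.937261 − 92.4115·0.642273·0.670607 = 123.402132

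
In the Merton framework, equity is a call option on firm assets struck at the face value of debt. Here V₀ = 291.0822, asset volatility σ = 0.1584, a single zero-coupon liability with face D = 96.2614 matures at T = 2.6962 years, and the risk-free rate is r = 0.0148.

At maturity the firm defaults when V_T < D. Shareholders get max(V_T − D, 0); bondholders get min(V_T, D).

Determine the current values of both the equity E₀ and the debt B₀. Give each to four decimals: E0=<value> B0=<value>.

d₁ = [ln(V₀/D) + (r + σ²/2)T] / (σ√T)
   = [ln(291.0822/96.2614) + (0.0148 + 0.5·0.1584²)·2.6962] / (0.1584·√2.6962)
   = [1.106538 + 0.073728] / 0.260095 = 4.537837
d₂ = d₁ − σ√T = 4.537837 − 0.260095 = 4.277743
N(d₁) = 0.999997,  N(d₂) = 0.999991,  e^(−rT) = 0.960882
E₀ = V₀·N(d₁) − D·e^(−rT)·N(d₂)
   = 291.0822·0.999997 − 96.2614·0.960882·0.999991 = 198.586408
B₀ = V₀ − E₀ = 291.0822 − 198.586408 = 92.495792

E0=198.5864 B0=92.4958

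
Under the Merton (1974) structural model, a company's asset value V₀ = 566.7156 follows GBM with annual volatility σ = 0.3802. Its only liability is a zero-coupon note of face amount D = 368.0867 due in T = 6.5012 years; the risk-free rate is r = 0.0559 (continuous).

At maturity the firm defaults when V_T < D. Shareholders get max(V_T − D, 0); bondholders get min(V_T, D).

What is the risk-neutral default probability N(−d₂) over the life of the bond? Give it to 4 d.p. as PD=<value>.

d₁ = [ln(V₀/D) + (r + σ²/2)T] / (σ√T)
   = [ln(566.7156/368.0867) + (0.0559 + 0.5·0.3802²)·6.5012] / (0.3802·√6.5012)
   = [0.431539 + 0.833298] / 0.969413 = 1.304745
d₂ = d₁ − σ√T = 1.304745 − 0.969413 = 0.335332
risk-neutral PD = N(−d₂) = N(-0.335332) = 0.368687

PD=0.3687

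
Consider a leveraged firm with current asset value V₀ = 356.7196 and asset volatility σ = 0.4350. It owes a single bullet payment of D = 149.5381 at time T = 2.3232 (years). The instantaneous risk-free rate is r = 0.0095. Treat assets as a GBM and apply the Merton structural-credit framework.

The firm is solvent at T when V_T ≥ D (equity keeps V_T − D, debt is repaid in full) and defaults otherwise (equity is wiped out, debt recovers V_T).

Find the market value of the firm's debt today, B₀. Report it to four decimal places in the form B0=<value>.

B0=140.2420

d₁ = [ln(V₀/D) + (r + σ²/2)T] / (σ√T)
   = [ln(356.7196/149.5381) + (0.0095 + 0.5·0.4350²)·2.3232] / (0.4350·√2.3232)
   = [0.869399 + 0.241874] / 0.663029 = 1.676055
d₂ = d₁ − σ√T = 1.676055 − 0.663029 = 1.013026
N(d₁) = 0.953136,  N(d₂) = 0.844476,  e^(−rT) = 0.978171
E₀ = V₀·N(d₁) − D·e^(−rT)·N(d₂)
   = 356.7196·0.953136 − 149.5381·0.978171·0.844476 = 216.477591
B₀ = V₀ − E₀ = 356.7196 − 216.477591 = 140.242009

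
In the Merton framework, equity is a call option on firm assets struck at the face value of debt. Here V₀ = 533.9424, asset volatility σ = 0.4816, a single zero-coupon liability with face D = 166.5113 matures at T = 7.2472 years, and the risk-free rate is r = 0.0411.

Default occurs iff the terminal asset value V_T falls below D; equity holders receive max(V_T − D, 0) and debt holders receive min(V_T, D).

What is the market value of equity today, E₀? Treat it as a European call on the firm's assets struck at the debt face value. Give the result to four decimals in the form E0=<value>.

d₁ = [ln(V₀/D) + (r + σ²/2)T] / (σ√T)
   = [ln(533.9424/166.5113) + (0.0411 + 0.5·0.4816²)·7.2472] / (0.4816·√7.2472)
   = [1.165225 + 1.138312] / 1.296497 = 1.776739
d₂ = d₁ − σ√T = 1.776739 − 1.296497 = 0.480242
N(d₁) = 0.962194,  N(d₂) = 0.684472,  e^(−rT) = 0.742405
E₀ = V₀·N(d₁) − D·e^(−rT)·N(d₂)
   = 533.9424·0.962194 − 166.5113·0.742405·0.684472 = 429.142699

E0=429.1427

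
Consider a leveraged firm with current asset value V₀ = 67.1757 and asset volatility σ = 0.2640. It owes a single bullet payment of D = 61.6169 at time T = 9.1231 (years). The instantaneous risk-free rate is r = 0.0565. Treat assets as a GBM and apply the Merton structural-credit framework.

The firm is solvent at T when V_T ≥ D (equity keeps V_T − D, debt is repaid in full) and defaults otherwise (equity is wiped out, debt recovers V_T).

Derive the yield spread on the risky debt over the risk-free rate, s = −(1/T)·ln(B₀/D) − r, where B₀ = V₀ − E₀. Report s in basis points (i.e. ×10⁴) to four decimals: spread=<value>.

d₁ = [ln(V₀/D) + (r + σ²/2)T] / (σ√T)
   = [ln(67.1757/61.6169) + (0.0565 + 0.5·0.2640²)·9.1231] / (0.2640·√9.1231)
   = [0.086375 + 0.833377] / 0.797398 = 1.153442
d₂ = d₁ − σ√T = 1.153442 − 0.797398 = 0.356044
N(d₁) = 0.875635,  N(d₂) = 0.639096,  e^(−rT) = 0.597229
E₀ = V₀·N(d₁) − D·e^(−rT)·N(d₂)
   = 67.1757·0.875635 − 61.6169·0.597229·0.639096 = 35.303083
B₀ = V₀ − E₀ = 67.1757 − 35.303083 = 31.872617
spread = −(1/T)·ln(B₀/D) − r = −(1/9.1231)·ln(31.872617/61.6169) − 0.0565 = 0.01575493
in basis points: 0.01575493 × 10⁴ = 157.5493 bp

spread=157.5493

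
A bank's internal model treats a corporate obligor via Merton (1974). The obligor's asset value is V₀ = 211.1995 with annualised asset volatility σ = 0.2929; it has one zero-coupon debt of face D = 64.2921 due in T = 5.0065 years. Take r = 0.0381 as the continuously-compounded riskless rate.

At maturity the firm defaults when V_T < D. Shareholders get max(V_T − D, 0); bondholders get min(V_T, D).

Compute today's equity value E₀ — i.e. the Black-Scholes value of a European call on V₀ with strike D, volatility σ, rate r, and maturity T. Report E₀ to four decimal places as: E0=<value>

d₁ = [ln(V₀/D) + (r + σ²/2)T] / (σ√T)
   = [ln(211.1995/64.2921) + (0.0381 + 0.5·0.2929²)·5.0065] / (0.2929·√5.0065)
   = [1.189366 + 0.405502] / 0.655370 = 2.433540
d₂ = d₁ − σ√T = 2.433540 − 0.655370 = 1.778170
N(d₁) = 0.992524,  N(d₂) = 0.962312,  e^(−rT) = 0.826341
E₀ = V₀·N(d₁) − D·e^(−rT)·N(d₂)
   = 211.1995·0.992524 − 64.2921·0.826341·0.962312 = 158.495626

E0=158.4956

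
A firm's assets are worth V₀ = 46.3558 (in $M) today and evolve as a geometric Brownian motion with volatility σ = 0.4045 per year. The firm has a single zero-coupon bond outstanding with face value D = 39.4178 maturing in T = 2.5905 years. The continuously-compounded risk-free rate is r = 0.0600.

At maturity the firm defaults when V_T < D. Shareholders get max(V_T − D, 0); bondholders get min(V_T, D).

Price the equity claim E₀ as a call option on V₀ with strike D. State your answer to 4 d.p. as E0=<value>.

E0=17.6663

d₁ = [ln(V₀/D) + (r + σ²/2)T] / (σ√T)
   = [ln(46.3558/39.4178) + (0.0600 + 0.5·0.4045²)·2.5905] / (0.4045·√2.5905)
   = [0.162129 + 0.367359] / 0.651044 = 0.813291
d₂ = d₁ − σ√T = 0.813291 − 0.651044 = 0.162247
N(d₁) = 0.791974,  N(d₂) = 0.564444,  e^(−rT) = 0.856047
E₀ = V₀·N(d₁) − D·e^(−rT)·N(d₂)
   = 46.3558·0.791974 − 39.4178·0.856047·0.564444 = 17.666285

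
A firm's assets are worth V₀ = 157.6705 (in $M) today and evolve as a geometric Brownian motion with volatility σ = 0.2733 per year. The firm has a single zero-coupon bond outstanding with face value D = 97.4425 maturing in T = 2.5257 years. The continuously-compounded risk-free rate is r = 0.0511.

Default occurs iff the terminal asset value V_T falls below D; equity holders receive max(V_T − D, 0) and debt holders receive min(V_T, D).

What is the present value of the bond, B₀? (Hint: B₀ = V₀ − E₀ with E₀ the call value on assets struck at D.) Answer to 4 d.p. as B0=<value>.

d₁ = [ln(V₀/D) + (r + σ²/2)T] / (σ√T)
   = [ln(157.6705/97.4425) + (0.0511 + 0.5·0.2733²)·2.5257] / (0.2733·√2.5257)
   = [0.481245 + 0.223389] / 0.434341 = 1.622307
d₂ = d₁ − σ√T = 1.622307 − 0.434341 = 1.187967
N(d₁) = 0.947631,  N(d₂) = 0.882577,  e^(−rT) = 0.878918
E₀ = V₀·N(d₁) − D·e^(−rT)·N(d₂)
   = 157.6705·0.947631 − 97.4425·0.878918·0.882577 = 73.826086
B₀ = V₀ − E₀ = 157.6705 − 73.826086 = 83.844414

B0=83.8444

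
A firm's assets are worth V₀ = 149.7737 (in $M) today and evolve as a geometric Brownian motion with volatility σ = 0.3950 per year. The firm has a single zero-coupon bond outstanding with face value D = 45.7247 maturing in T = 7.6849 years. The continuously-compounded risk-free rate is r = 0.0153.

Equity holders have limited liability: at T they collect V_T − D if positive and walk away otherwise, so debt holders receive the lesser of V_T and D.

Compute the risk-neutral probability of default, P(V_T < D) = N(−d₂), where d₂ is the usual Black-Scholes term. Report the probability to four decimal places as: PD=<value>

d₁ = [ln(V₀/D) + (r + σ²/2)T] / (σ√T)
   = [ln(149.7737/45.7247) + (0.0153 + 0.5·0.3950²)·7.6849] / (0.3950·√7.6849)
   = [1.186487 + 0.717097] / 1.095005 = 1.738425
d₂ = d₁ − σ√T = 1.738425 − 1.095005 = 0.643419
risk-neutral PD = N(−d₂) = N(-0.643419) = 0.259976

PD=0.2600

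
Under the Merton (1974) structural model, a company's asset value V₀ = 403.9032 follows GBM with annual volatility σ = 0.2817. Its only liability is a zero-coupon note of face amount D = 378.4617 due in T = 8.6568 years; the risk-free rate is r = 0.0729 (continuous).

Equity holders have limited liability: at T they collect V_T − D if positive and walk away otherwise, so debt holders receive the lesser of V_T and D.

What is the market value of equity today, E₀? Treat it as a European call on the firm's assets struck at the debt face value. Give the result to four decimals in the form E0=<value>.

d₁ = [ln(V₀/D) + (r + σ²/2)T] / (σ√T)
   = [ln(403.9032/378.4617) + (0.0729 + 0.5·0.2817²)·8.6568] / (0.2817·√8.6568)
   = [0.065060 + 0.974560] / 0.828830 = 1.254323
d₂ = d₁ − σ√T = 1.254323 − 0.828830 = 0.425493
N(d₁) = 0.895138,  N(d₂) = 0.664761,  e^(−rT) = 0.532017
E₀ = V₀·N(d₁) − D·e^(−rT)·N(d₂)
   = 403.9032·0.895138 − 378.4617·0.532017·0.664761 = 227.700700

E0=227.7007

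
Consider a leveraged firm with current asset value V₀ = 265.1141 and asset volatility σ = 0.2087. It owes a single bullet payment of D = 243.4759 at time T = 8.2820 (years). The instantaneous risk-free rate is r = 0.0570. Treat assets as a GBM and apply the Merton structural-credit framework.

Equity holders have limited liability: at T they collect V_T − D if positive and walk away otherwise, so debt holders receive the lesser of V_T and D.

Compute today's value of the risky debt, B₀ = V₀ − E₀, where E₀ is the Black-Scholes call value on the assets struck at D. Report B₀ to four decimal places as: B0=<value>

d₁ = [ln(V₀/D) + (r + σ²/2)T] / (σ√T)
   = [ln(265.1141/243.4759) + (0.0570 + 0.5·0.2087²)·8.2820] / (0.2087·√8.2820)
   = [0.085142 + 0.652438] / 0.600607 = 1.228059
d₂ = d₁ − σ√T = 1.228059 − 0.600607 = 0.627453
N(d₁) = 0.890288,  N(d₂) = 0.734819,  e^(−rT) = 0.623707
E₀ = V₀·N(d₁) − D·e^(−rT)·N(d₂)
   = 265.1141·0.890288 − 243.4759·0.623707·0.734819 = 124.439915
B₀ = V₀ − E₀ = 265.1141 − 124.439915 = 140.674185

B0=140.6742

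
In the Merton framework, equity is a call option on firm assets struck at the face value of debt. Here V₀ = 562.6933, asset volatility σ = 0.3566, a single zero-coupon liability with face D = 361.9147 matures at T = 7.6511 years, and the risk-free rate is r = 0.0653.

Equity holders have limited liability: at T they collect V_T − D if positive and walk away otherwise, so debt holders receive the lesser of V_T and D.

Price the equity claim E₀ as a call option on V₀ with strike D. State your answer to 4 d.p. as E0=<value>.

d₁ = [ln(V₀/D) + (r + σ²/2)T] / (σ√T)
   = [ln(562.6933/361.9147) + (0.0653 + 0.5·0.3566²)·7.6511] / (0.3566·√7.6511)
   = [0.441326 + 0.986087] / 0.986378 = 1.447127
d₂ = d₁ − σ√T = 1.447127 − 0.986378 = 0.460749
N(d₁) = 0.926069,  N(d₂) = 0.677511,  e^(−rT) = 0.606763
E₀ = V₀·N(d₁) − D·e^(−rT)·N(d₂)
   = 562.6933·0.926069 − 361.9147·0.606763·0.677511 = 372.314025

E0=372.3140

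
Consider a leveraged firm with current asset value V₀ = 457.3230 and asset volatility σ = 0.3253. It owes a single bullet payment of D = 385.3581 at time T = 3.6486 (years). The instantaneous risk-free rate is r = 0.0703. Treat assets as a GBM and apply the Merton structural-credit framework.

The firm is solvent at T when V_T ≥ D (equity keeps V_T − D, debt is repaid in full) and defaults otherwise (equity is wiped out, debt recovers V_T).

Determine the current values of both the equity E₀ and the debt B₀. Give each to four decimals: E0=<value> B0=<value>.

E0=191.6928 B0=265.6302

d₁ = [ln(V₀/D) + (r + σ²/2)T] / (σ√T)
   = [ln(457.3230/385.3581) + (0.0703 + 0.5·0.3253²)·3.6486] / (0.3253·√3.6486)
   = [0.171217 + 0.449544] / 0.621366 = 0.999027
d₂ = d₁ − σ√T = 0.999027 − 0.621366 = 0.377662
N(d₁) = 0.841109,  N(d₂) = 0.647159,  e^(−rT) = 0.773758
E₀ = V₀·N(d₁) − D·e^(−rT)·N(d₂)
   = 457.3230·0.841109 − 385.3581·0.773758·0.647159 = 191.692758
B₀ = V₀ − E₀ = 457.3230 − 191.692758 = 265.630242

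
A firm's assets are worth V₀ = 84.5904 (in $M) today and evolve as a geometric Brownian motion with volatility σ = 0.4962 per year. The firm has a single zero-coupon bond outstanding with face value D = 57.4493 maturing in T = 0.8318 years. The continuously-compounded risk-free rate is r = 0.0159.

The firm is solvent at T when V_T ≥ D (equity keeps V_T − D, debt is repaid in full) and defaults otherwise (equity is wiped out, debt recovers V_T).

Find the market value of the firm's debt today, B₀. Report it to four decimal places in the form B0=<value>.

B0=53.5049

d₁ = [ln(V₀/D) + (r + σ²/2)T] / (σ√T)
   = [ln(84.5904/57.4493) + (0.0159 + 0.5·0.4962²)·0.8318] / (0.4962·√0.8318)
   = [0.386918 + 0.115626] / 0.452550 = 1.110473
d₂ = d₁ − σ√T = 1.110473 − 0.452550 = 0.657923
N(d₁) = 0.866602,  N(d₂) = 0.744706,  e^(−rT) = 0.986861
E₀ = V₀·N(d₁) − D·e^(−rT)·N(d₂)
   = 84.5904·0.866602 − 57.4493·0.986861·0.744706 = 31.085489
B₀ = V₀ − E₀ = 84.5904 − 31.085489 = 53.504911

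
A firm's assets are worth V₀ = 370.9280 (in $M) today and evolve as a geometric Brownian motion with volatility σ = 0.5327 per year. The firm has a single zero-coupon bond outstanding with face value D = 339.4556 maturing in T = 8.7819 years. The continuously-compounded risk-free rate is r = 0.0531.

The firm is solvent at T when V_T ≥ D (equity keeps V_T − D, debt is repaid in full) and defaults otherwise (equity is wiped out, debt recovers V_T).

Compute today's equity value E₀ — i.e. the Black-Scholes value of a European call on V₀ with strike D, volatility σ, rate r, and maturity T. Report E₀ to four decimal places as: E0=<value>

E0=253.3960

d₁ = [ln(V₀/D) + (r + σ²/2)T] / (σ√T)
   = [ln(370.9280/339.4556) + (0.0531 + 0.5·0.5327²)·8.7819] / (0.5327·√8.7819)
   = [0.088665 + 1.712336] / 1.578618 = 1.140872
d₂ = d₁ − σ√T = 1.140872 − 1.578618 = -0.437746
N(d₁) = 0.873038,  N(d₂) = 0.330785,  e^(−rT) = 0.627307
E₀ = V₀·N(d₁) − D·e^(−rT)·N(d₂)
   = 370.9280·0.873038 − 339.4556·0.627307·0.330785 = 253.395981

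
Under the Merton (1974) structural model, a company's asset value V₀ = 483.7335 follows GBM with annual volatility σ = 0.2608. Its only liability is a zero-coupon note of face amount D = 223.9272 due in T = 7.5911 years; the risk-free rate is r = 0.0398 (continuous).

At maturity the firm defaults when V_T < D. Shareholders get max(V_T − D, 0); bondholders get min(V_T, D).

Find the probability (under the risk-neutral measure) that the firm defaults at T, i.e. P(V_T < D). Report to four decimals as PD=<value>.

PD=0.1286

d₁ = [ln(V₀/D) + (r + σ²/2)T] / (σ√T)
   = [ln(483.7335/223.9272) + (0.0398 + 0.5·0.2608²)·7.5911] / (0.2608·√7.5911)
   = [0.770213 + 0.560286] / 0.718555 = 1.851632
d₂ = d₁ − σ√T = 1.851632 − 0.718555 = 1.133077
risk-neutral PD = N(−d₂) = N(-1.133077) = 0.128591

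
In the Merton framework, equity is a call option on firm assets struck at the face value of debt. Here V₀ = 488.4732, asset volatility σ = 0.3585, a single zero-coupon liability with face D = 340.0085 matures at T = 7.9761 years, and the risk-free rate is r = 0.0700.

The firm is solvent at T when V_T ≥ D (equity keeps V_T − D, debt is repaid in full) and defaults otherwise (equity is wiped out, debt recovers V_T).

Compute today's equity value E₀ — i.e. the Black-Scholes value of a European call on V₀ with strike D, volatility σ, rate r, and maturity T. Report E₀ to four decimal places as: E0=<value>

d₁ = [ln(V₀/D) + (r + σ²/2)T] / (σ√T)
   = [ln(488.4732/340.0085) + (0.0700 + 0.5·0.3585²)·7.9761] / (0.3585·√7.9761)
   = [0.362314 + 1.070880] / 1.012475 = 1.415535
d₂ = d₁ − σ√T = 1.415535 − 1.012475 = 0.403060
N(d₁) = 0.921544,  N(d₂) = 0.656548,  e^(−rT) = 0.572165
E₀ = V₀·N(d₁) − D·e^(−rT)·N(d₂)
   = 488.4732·0.921544 − 340.0085·0.572165·0.656548 = 322.424063

E0=322.4241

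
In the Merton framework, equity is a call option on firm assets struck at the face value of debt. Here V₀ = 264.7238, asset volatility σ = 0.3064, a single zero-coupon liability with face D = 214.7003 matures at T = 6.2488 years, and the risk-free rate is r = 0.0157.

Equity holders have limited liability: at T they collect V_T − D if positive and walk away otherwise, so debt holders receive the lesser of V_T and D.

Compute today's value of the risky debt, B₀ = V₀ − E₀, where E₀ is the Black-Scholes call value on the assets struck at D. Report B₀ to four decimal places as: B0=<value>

d₁ = [ln(V₀/D) + (r + σ²/2)T] / (σ√T)
   = [ln(264.7238/214.7003) + (0.0157 + 0.5·0.3064²)·6.2488] / (0.3064·√6.2488)
   = [0.209444 + 0.391428] / 0.765926 = 0.784503
d₂ = d₁ − σ√T = 0.784503 − 0.765926 = 0.018577
N(d₁) = 0.783628,  N(d₂) = 0.507411,  e^(−rT) = 0.906553
E₀ = V₀·N(d₁) − D·e^(−rT)·N(d₂)
   = 264.7238·0.783628 − 214.7003·0.906553·0.507411 = 108.683916
B₀ = V₀ − E₀ = 264.7238 − 108.683916 = 156.039884

B0=156.0399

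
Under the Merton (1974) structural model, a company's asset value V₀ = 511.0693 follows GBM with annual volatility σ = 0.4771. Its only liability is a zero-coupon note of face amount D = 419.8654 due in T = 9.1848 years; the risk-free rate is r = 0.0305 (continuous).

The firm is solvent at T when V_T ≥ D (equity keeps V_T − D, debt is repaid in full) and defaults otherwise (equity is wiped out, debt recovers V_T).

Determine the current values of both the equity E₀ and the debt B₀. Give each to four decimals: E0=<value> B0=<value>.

E0=326.2084 B0=184.8609

d₁ = [ln(V₀/D) + (r + σ²/2)T] / (σ√T)
   = [ln(511.0693/419.8654) + (0.0305 + 0.5·0.4771²)·9.1848] / (0.4771·√9.1848)
   = [0.196571 + 1.325479] / 1.445920 = 1.052651
d₂ = d₁ − σ√T = 1.052651 − 1.445920 = -0.393269
N(d₁) = 0.853750,  N(d₂) = 0.347061,  e^(−rT) = 0.755681
E₀ = V₀·N(d₁) − D·e^(−rT)·N(d₂)
   = 511.0693·0.853750 − 419.8654·0.755681·0.347061 = 326.208397
B₀ = V₀ − E₀ = 511.0693 − 326.208397 = 184.860903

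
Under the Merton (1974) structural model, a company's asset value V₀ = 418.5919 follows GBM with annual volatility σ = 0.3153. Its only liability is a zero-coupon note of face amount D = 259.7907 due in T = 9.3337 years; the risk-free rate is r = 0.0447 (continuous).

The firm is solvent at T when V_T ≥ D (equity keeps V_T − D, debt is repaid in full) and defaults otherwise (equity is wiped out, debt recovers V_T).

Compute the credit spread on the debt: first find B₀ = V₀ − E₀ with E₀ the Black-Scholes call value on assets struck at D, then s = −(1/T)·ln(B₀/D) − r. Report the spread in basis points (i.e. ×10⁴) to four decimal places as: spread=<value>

d₁ = [ln(V₀/D) + (r + σ²/2)T] / (σ√T)
   = [ln(418.5919/259.7907) + (0.0447 + 0.5·0.3153²)·9.3337] / (0.3153·√9.3337)
   = [0.477020 + 0.881167] / 0.963276 = 1.409966
d₂ = d₁ − σ√T = 1.409966 − 0.963276 = 0.446690
N(d₁) = 0.920725,  N(d₂) = 0.672451,  e^(−rT) = 0.658878
E₀ = V₀·N(d₁) − D·e^(−rT)·N(d₂)
   = 418.5919·0.920725 − 259.7907·0.658878·0.672451 = 270.304434
B₀ = V₀ − E₀ = 418.5919 − 270.304434 = 148.287466
spread = −(1/T)·ln(B₀/D) − r = −(1/9.3337)·ln(148.287466/259.7907) − 0.0447 = 0.01537517
in basis points: 0.01537517 × 10⁴ = 153.7517 bp

spread=153.7517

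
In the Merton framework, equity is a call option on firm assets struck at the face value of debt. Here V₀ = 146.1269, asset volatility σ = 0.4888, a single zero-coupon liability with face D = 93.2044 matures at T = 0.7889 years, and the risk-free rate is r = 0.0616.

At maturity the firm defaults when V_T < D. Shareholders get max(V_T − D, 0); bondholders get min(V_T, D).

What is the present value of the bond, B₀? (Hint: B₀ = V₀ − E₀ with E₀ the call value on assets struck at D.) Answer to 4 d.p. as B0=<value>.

B0=85.7459

d₁ = [ln(V₀/D) + (r + σ²/2)T] / (σ√T)
   = [ln(146.1269/93.2044) + (0.0616 + 0.5·0.4888²)·0.7889] / (0.4888·√0.7889)
   = [0.449680 + 0.142840] / 0.434152 = 1.364776
d₂ = d₁ − σ√T = 1.364776 − 0.434152 = 0.930624
N(d₁) = 0.913838,  N(d₂) = 0.823976,  e^(−rT) = 0.952566
E₀ = V₀·N(d₁) − D·e^(−rT)·N(d₂)
   = 146.1269·0.913838 − 93.2044·0.952566·0.823976 = 60.381049
B₀ = V₀ − E₀ = 146.1269 − 60.381049 = 85.745851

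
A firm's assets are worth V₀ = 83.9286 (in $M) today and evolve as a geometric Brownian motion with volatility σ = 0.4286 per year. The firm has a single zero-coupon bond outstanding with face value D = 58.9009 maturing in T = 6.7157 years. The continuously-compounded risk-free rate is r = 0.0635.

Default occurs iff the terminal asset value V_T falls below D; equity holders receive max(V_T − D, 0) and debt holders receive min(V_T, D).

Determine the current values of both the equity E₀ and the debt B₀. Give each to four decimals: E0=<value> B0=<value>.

E0=53.7062 B0=30.2224

d₁ = [ln(V₀/D) + (r + σ²/2)T] / (σ√T)
   = [ln(83.9286/58.9009) + (0.0635 + 0.5·0.4286²)·6.7157] / (0.4286·√6.7157)
   = [0.354110 + 1.043277] / 1.110703 = 1.258111
d₂ = d₁ − σ√T = 1.258111 − 1.110703 = 0.147408
N(d₁) = 0.895824,  N(d₂) = 0.558595,  e^(−rT) = 0.652824
E₀ = V₀·N(d₁) − D·e^(−rT)·N(d₂)
   = 83.9286·0.895824 − 58.9009·0.652824·0.558595 = 53.706198
B₀ = V₀ − E₀ = 83.9286 − 53.706198 = 30.222402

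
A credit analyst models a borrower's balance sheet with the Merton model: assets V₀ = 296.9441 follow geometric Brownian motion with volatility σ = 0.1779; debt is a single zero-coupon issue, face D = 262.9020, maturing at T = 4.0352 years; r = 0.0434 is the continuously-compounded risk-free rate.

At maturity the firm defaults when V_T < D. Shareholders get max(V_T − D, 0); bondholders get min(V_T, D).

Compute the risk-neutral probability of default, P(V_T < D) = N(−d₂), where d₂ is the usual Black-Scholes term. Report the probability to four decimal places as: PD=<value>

PD=0.2572

d₁ = [ln(V₀/D) + (r + σ²/2)T] / (σ√T)
   = [ln(296.9441/262.9020) + (0.0434 + 0.5·0.1779²)·4.0352] / (0.1779·√4.0352)
   = [0.121763 + 0.238982] / 0.357362 = 1.009464
d₂ = d₁ − σ√T = 1.009464 − 0.357362 = 0.652102
risk-neutral PD = N(−d₂) = N(-0.652102) = 0.257168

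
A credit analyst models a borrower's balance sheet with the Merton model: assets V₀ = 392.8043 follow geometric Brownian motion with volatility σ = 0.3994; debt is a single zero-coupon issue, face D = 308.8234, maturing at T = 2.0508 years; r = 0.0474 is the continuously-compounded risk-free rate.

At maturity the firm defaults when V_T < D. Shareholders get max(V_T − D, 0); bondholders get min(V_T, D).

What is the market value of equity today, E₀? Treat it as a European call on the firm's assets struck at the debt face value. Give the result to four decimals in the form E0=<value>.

d₁ = [ln(V₀/D) + (r + σ²/2)T] / (σ√T)
   = [ln(392.8043/308.8234) + (0.0474 + 0.5·0.3994²)·2.0508] / (0.3994·√2.0508)
   = [0.240542 + 0.260780] / 0.571965 = 0.876490
d₂ = d₁ − σ√T = 0.876490 − 0.571965 = 0.304525
N(d₁) = 0.809618,  N(d₂) = 0.619636,  e^(−rT) = 0.907367
E₀ = V₀·N(d₁) − D·e^(−rT)·N(d₂)
   = 392.8043·0.809618 − 308.8234·0.907367·0.619636 = 144.389434

E0=144.3894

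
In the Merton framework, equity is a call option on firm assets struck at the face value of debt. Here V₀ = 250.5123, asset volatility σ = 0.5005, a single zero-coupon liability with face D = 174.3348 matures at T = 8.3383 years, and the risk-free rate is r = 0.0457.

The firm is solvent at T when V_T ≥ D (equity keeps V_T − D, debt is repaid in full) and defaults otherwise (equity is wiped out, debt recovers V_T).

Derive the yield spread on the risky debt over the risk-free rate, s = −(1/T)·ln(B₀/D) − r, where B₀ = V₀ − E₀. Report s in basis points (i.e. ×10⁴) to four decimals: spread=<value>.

spread=526.2943

d₁ = [ln(V₀/D) + (r + σ²/2)T] / (σ√T)
   = [ln(250.5123/174.3348) + (0.0457 + 0.5·0.5005²)·8.3383] / (0.5005·√8.3383)
   = [0.362530 + 1.425433] / 1.445250 = 1.237132
d₂ = d₁ − σ√T = 1.237132 − 1.445250 = -0.208118
N(d₁) = 0.891981,  N(d₂) = 0.417568,  e^(−rT) = 0.683137
E₀ = V₀·N(d₁) − D·e^(−rT)·N(d₂)
   = 250.5123·0.891981 − 174.3348·0.683137·0.417568 = 173.722079
B₀ = V₀ − E₀ = 250.5123 − 173.722079 = 76.790221
spread = −(1/T)·ln(B₀/D) − r = −(1/8.3383)·ln(76.790221/174.3348) − 0.0457 = 0.05262943
in basis points: 0.05262943 × 10⁴ = 526.2943 bp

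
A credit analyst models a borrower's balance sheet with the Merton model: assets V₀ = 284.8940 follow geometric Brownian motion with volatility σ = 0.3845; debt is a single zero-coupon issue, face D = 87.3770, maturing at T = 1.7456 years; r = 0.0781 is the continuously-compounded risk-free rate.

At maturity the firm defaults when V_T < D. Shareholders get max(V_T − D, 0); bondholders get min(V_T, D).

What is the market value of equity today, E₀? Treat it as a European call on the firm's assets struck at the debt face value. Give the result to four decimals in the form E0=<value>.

E0=208.7613

d₁ = [ln(V₀/D) + (r + σ²/2)T] / (σ√T)
   = [ln(284.8940/87.3770) + (0.0781 + 0.5·0.3845²)·1.7456] / (0.3845·√1.7456)
   = [1.181885 + 0.265366] / 0.508006 = 2.848887
d₂ = d₁ − σ√T = 2.848887 − 0.508006 = 2.340881
N(d₁) = 0.997806,  N(d₂) = 0.990381,  e^(−rT) = 0.872553
E₀ = V₀·N(d₁) − D·e^(−rT)·N(d₂)
   = 284.8940·0.997806 − 87.3770·0.872553·0.990381 = 208.761321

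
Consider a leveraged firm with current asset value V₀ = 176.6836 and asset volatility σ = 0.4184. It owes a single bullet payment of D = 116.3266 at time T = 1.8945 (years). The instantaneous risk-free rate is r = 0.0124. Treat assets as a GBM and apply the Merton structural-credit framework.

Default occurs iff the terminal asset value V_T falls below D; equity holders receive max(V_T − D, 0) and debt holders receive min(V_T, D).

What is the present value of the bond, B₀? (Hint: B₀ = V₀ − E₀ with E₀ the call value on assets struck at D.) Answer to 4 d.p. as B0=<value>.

d₁ = [ln(V₀/D) + (r + σ²/2)T] / (σ√T)
   = [ln(176.6836/116.3266) + (0.0124 + 0.5·0.4184²)·1.8945] / (0.4184·√1.8945)
   = [0.417959 + 0.189316] / 0.575889 = 1.054499
d₂ = d₁ − σ√T = 1.054499 − 0.575889 = 0.478610
N(d₁) = 0.854173,  N(d₂) = 0.683892,  e^(−rT) = 0.976782
E₀ = V₀·N(d₁) − D·e^(−rT)·N(d₂)
   = 176.6836·0.854173 − 116.3266·0.976782·0.683892 = 73.210606
B₀ = V₀ − E₀ = 176.6836 − 73.210606 = 103.472994

B0=103.4730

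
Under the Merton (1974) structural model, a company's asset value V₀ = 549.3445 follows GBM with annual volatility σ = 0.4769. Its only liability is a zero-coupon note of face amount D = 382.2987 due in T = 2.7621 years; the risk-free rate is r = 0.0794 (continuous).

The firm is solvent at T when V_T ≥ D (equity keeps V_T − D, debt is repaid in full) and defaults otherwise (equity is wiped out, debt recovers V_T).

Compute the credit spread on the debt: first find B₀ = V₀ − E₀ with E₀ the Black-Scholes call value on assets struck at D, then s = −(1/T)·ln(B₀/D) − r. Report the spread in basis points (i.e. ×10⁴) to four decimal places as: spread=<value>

d₁ = [ln(V₀/D) + (r + σ²/2)T] / (σ√T)
   = [ln(549.3445/382.2987) + (0.0794 + 0.5·0.4769²)·2.7621] / (0.4769·√2.7621)
   = [0.362524 + 0.533408] / 0.792587 = 1.130389
d₂ = d₁ − σ√T = 1.130389 − 0.792587 = 0.337801
N(d₁) = 0.870844,  N(d₂) = 0.632244,  e^(−rT) = 0.803072
E₀ = V₀·N(d₁) − D·e^(−rT)·N(d₂)
   = 549.3445·0.870844 − 382.2987·0.803072·0.632244 = 284.285944
B₀ = V₀ − E₀ = 549.3445 − 284.285944 = 265.058556
spread = −(1/T)·ln(B₀/D) − r = −(1/2.7621)·ln(265.058556/382.2987) − 0.0794 = 0.05319892
in basis points: 0.05319892 × 10⁴ = 531.9892 bp

spread=531.9892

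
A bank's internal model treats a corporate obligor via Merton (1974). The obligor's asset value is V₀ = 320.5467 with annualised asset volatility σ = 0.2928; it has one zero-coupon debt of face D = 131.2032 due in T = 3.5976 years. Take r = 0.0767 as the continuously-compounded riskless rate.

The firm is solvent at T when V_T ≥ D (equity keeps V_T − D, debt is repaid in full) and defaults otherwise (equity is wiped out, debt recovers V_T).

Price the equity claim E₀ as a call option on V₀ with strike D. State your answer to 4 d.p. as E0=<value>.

d₁ = [ln(V₀/D) + (r + σ²/2)T] / (σ√T)
   = [ln(320.5467/131.2032) + (0.0767 + 0.5·0.2928²)·3.5976] / (0.2928·√3.5976)
   = [0.893281 + 0.430150] / 0.555364 = 2.382999
d₂ = d₁ − σ√T = 2.382999 − 0.555364 = 1.827635
N(d₁) = 0.991414,  N(d₂) = 0.966198,  e^(−rT) = 0.758862
E₀ = V₀·N(d₁) − D·e^(−rT)·N(d₂)
   = 320.5467·0.991414 − 131.2032·0.758862·0.966198 = 221.594896

E0=221.5949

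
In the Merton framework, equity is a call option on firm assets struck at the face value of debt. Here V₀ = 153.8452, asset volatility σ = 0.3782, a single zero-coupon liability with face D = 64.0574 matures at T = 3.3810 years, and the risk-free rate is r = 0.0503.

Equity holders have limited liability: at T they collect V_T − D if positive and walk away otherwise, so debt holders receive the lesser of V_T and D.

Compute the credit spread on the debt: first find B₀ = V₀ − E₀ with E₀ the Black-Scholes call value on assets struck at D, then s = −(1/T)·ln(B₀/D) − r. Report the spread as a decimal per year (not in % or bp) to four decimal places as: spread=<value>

d₁ = [ln(V₀/D) + (r + σ²/2)T] / (σ√T)
   = [ln(153.8452/64.0574) + (0.0503 + 0.5·0.3782²)·3.3810] / (0.3782·√3.3810)
   = [0.876167 + 0.411865] / 0.695415 = 1.852178
d₂ = d₁ − σ√T = 1.852178 − 0.695415 = 1.156763
N(d₁) = 0.968000,  N(d₂) = 0.876315,  e^(−rT) = 0.843611
E₀ = V₀·N(d₁) − D·e^(−rT)·N(d₂)
   = 153.8452·0.968000 − 64.0574·0.843611·0.876315 = 101.566488
B₀ = V₀ − E₀ = 153.8452 − 101.566488 = 52.278712
spread = −(1/T)·ln(B₀/D) − r = −(1/3.3810)·ln(52.278712/64.0574) − 0.0503 = 0.00979770

spread=0.0098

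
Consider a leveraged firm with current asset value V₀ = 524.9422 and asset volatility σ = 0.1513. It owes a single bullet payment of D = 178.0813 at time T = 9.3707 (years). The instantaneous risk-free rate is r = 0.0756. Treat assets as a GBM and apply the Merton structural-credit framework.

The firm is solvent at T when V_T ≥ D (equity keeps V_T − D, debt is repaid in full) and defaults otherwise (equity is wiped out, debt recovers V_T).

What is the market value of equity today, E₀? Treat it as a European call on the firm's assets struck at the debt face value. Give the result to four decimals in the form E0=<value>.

E0=437.2528

d₁ = [ln(V₀/D) + (r + σ²/2)T] / (σ√T)
   = [ln(524.9422/178.0813) + (0.0756 + 0.5·0.1513²)·9.3707] / (0.1513·√9.3707)
   = [1.081048 + 0.815680] / 0.463153 = 4.095248
d₂ = d₁ − σ√T = 4.095248 − 0.463153 = 3.632095
N(d₁) = 0.999979,  N(d₂) = 0.999859,  e^(−rT) = 0.492419
E₀ = V₀·N(d₁) − D·e^(−rT)·N(d₂)
   = 524.9422·0.999979 − 178.0813·0.492419·0.999859 = 437.252809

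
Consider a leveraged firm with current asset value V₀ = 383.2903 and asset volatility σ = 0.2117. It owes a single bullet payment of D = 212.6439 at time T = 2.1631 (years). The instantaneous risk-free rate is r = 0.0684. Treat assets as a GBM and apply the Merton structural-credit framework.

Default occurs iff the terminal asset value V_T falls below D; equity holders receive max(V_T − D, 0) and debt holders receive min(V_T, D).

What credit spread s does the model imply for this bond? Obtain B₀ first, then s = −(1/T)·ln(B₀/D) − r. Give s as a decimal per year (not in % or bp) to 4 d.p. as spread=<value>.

spread=0.0006

d₁ = [ln(V₀/D) + (r + σ²/2)T] / (σ√T)
   = [ln(383.2903/212.6439) + (0.0684 + 0.5·0.2117²)·2.1631] / (0.2117·√2.1631)
   = [0.589174 + 0.196428] / 0.311357 = 2.523150
d₂ = d₁ − σ√T = 2.523150 − 0.311357 = 2.211793
N(d₁) = 0.994185,  N(d₂) = 0.986510,  e^(−rT) = 0.862469
E₀ = V₀·N(d₁) − D·e^(−rT)·N(d₂)
   = 383.2903·0.994185 − 212.6439·0.862469·0.986510 = 200.136662
B₀ = V₀ − E₀ = 383.2903 − 200.136662 = 183.153638
spread = −(1/T)·ln(B₀/D) − r = −(1/2.1631)·ln(183.153638/212.6439) − 0.0684 = 0.00061835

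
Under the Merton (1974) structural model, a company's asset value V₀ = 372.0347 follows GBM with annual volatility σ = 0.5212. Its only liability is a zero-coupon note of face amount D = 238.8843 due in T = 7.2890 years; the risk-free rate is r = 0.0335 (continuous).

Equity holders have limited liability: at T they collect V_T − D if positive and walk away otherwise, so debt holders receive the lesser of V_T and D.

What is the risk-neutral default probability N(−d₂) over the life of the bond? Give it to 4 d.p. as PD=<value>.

d₁ = [ln(V₀/D) + (r + σ²/2)T] / (σ√T)
   = [ln(372.0347/238.8843) + (0.0335 + 0.5·0.5212²)·7.2890] / (0.5212·√7.2890)
   = [0.443008 + 1.234208] / 1.407143 = 1.191929
d₂ = d₁ − σ√T = 1.191929 − 1.407143 = -0.215214
risk-neutral PD = N(−d₂) = N(0.215214) = 0.585200

PD=0.5852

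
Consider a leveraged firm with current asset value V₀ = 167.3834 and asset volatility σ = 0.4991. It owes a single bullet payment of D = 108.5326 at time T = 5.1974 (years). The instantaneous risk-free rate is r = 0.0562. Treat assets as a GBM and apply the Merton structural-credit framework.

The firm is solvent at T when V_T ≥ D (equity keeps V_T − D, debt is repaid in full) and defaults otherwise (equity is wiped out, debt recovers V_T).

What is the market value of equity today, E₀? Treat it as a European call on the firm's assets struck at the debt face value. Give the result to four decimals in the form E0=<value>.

d₁ = [ln(V₀/D) + (r + σ²/2)T] / (σ√T)
   = [ln(167.3834/108.5326) + (0.0562 + 0.5·0.4991²)·5.1974] / (0.4991·√5.1974)
   = [0.433236 + 0.939432] / 1.137839 = 1.206383
d₂ = d₁ − σ√T = 1.206383 − 1.137839 = 0.068544
N(d₁) = 0.886165,  N(d₂) = 0.527324,  e^(−rT) = 0.746698
E₀ = V₀·N(d₁) − D·e^(−rT)·N(d₂)
   = 167.3834·0.886165 − 108.5326·0.746698·0.527324 = 105.594404

E0=105.5944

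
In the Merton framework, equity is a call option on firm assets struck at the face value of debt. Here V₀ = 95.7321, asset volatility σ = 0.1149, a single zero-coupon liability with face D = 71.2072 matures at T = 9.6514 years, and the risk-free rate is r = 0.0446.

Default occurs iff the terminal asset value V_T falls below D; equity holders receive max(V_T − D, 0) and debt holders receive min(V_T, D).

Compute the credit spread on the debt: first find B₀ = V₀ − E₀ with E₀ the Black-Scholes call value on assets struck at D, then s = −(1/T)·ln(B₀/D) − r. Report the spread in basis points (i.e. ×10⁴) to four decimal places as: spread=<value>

spread=4.0656

d₁ = [ln(V₀/D) + (r + σ²/2)T] / (σ√T)
   = [ln(95.7321/71.2072) + (0.0446 + 0.5·0.1149²)·9.6514] / (0.1149·√9.6514)
   = [0.295960 + 0.494161] / 0.356956 = 2.213495
d₂ = d₁ − σ√T = 2.213495 − 0.356956 = 1.856538
N(d₁) = 0.986568,  N(d₂) = 0.968312,  e^(−rT) = 0.650215
E₀ = V₀·N(d₁) − D·e^(−rT)·N(d₂)
   = 95.7321·0.986568 − 71.2072·0.650215·0.968312 = 49.613443
B₀ = V₀ − E₀ = 95.7321 − 49.613443 = 46.118657
spread = −(1/T)·ln(B₀/D) − r = −(1/9.6514)·ln(46.118657/71.2072) − 0.0446 = 0.00040656
in basis points: 0.00040656 × 10⁴ = 4.0656 bp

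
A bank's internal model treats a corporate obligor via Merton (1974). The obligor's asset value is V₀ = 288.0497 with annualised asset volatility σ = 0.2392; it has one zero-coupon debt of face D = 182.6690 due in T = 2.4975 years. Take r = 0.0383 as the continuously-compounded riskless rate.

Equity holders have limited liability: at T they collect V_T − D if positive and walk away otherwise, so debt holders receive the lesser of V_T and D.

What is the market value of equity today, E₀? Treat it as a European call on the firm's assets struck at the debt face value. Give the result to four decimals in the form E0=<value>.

d₁ = [ln(V₀/D) + (r + σ²/2)T] / (σ√T)
   = [ln(288.0497/182.6690) + (0.0383 + 0.5·0.2392²)·2.4975] / (0.2392·√2.4975)
   = [0.455457 + 0.167104] / 0.378019 = 1.646902
d₂ = d₁ − σ√T = 1.646902 − 0.378019 = 1.268883
N(d₁) = 0.950211,  N(d₂) = 0.897759,  e^(−rT) = 0.908778
E₀ = V₀·N(d₁) − D·e^(−rT)·N(d₂)
   = 288.0497·0.950211 − 182.6690·0.908778·0.897759 = 124.675018

E0=124.6750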